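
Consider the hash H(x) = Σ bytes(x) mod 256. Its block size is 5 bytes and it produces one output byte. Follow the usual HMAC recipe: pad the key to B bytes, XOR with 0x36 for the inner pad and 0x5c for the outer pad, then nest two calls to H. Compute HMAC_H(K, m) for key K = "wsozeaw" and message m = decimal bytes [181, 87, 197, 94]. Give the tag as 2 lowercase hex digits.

Key "wsozeaw" = 77 73 6f 7a 65 61 77 is 7 bytes > B = 5, so hash it first: H(key) = 10, then zero-pad to 5 bytes: K' = 10 00 00 00 00.
K' ⊕ ipad = 26 36 36 36 36.  K' ⊕ opad = 4c 5c 5c 5c 5c.
Inner input = (K'⊕ipad) ∥ m = 26 36 36 36 36 ∥ b5 57 c5 5e.
Inner hash: sum = 38+54+54+54+54+181+87+197+94 = 813; mod 256 = 45 → 2d.
Outer input = (K'⊕opad) ∥ inner = 4c 5c 5c 5c 5c ∥ 2d.
Outer hash (tag): sum = 76+92+92+92+92+45 = 489; mod 256 = 233 → e9.

e9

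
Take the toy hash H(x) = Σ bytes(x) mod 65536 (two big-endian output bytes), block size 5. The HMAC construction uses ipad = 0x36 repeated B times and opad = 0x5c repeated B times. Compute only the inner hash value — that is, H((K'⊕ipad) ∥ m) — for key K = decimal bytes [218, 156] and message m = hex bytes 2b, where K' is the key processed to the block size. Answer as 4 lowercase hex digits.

0263

Key decimal bytes [218, 156] = da 9c is 2 bytes ≤ B = 5; zero-pad to 5 bytes: K' = da 9c 00 00 00.
K' ⊕ ipad = ec aa 36 36 36.
Inner input = ec aa 36 36 36 ∥ 2b.
Inner hash: sum = 236+170+54+54+54+43 = 611 → 02 63.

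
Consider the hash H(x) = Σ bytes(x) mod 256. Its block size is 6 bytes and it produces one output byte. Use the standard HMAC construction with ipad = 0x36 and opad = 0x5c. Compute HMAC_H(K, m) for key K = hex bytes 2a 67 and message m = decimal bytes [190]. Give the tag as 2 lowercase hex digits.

24

Key hex bytes 2a 67 is 2 bytes ≤ B = 6; zero-pad to 6 bytes: K' = 2a 67 00 00 00 00.
K' ⊕ ipad = 1c 51 36 36 36 36.  K' ⊕ opad = 76 3b 5c 5c 5c 5c.
Inner input = (K'⊕ipad) ∥ m = 1c 51 36 36 36 36 ∥ be.
Inner hash: sum = 28+81+54+54+54+54+190 = 515; mod 256 = 3 → 03.
Outer input = (K'⊕opad) ∥ inner = 76 3b 5c 5c 5c 5c ∥ 03.
Outer hash (tag): sum = 118+59+92+92+92+92+3 = 548; mod 256 = 36 → 24.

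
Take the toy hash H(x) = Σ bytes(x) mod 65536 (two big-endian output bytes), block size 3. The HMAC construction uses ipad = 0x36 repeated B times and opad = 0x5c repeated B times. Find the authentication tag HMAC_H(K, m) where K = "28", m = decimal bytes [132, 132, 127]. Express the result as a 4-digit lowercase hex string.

01fe

Key "28" = 32 38 is 2 bytes ≤ B = 3; zero-pad to 3 bytes: K' = 32 38 00.
K' ⊕ ipad = 04 0e 36.  K' ⊕ opad = 6e 64 5c.
Inner input = (K'⊕ipad) ∥ m = 04 0e 36 ∥ 84 84 7f.
Inner hash: sum = 4+14+54+132+132+127 = 463 → 01 cf.
Outer input = (K'⊕opad) ∥ inner = 6e 64 5c ∥ 01 cf.
Outer hash (tag): sum = 110+100+92+1+207 = 510 → 01 fe.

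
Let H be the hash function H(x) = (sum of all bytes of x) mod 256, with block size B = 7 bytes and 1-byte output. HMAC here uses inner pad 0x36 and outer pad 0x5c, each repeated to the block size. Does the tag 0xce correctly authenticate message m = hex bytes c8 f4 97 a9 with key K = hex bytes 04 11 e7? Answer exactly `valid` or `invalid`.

Key hex bytes 04 11 e7 is 3 bytes ≤ B = 7; zero-pad to 7 bytes: K' = 04 11 e7 00 00 00 00.
K' ⊕ ipad = 32 27 d1 36 36 36 36; K' ⊕ opad = 58 4d bb 5c 5c 5c 5c.
Inner hash: sum = 50+39+209+54+54+54+54+200+244+151+169 = 1278; mod 256 = 254 → fe.
Outer hash (recomputed tag): sum = 88+77+187+92+92+92+92+254 = 974; mod 256 = 206 → ce.
Recomputed tag = ce; claimed = ce → match.

valid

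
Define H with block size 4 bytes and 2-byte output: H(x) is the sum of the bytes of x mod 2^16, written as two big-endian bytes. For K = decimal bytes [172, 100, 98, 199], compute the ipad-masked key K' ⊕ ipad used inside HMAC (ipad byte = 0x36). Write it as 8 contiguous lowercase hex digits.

9a5254f1

Key decimal bytes [172, 100, 98, 199] = ac 64 62 c7 is exactly B = 4 bytes: K' = ac 64 62 c7.
XOR each byte with 0x36: ac⊕36=9a, 64⊕36=52, 62⊕36=54, c7⊕36=f1.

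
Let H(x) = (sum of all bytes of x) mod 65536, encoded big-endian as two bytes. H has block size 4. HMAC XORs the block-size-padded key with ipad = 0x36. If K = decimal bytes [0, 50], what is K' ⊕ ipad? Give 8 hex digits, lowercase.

36043636

Key decimal bytes [0, 50] = 00 32 is 2 bytes ≤ B = 4; zero-pad to 4 bytes: K' = 00 32 00 00.
XOR each byte with 0x36: 00⊕36=36, 32⊕36=04, 00⊕36=36, 00⊕36=36.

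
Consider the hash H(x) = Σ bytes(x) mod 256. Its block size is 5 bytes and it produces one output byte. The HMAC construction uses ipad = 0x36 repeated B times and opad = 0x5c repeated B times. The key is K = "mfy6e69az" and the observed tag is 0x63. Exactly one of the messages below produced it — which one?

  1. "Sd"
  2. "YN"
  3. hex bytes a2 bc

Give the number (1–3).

2

Key "mfy6e69az" = 6d 66 79 36 65 36 39 61 7a is 9 bytes > B = 5, so hash it first: H(key) = 31, then zero-pad to 5 bytes: K' = 31 00 00 00 00.
K' ⊕ ipad = 07 36 36 36 36; K' ⊕ opad = 6d 5c 5c 5c 5c.
m1: inner = H(07 36 36 36 36 53 64) = 96; tag = H(6d 5c 5c 5c 5c 96) = 73
m2: inner = H(07 36 36 36 36 59 4e) = 86; tag = H(6d 5c 5c 5c 5c 86) = 63 ← matches
m3: inner = H(07 36 36 36 36 a2 bc) = 3d; tag = H(6d 5c 5c 5c 5c 3d) = 1a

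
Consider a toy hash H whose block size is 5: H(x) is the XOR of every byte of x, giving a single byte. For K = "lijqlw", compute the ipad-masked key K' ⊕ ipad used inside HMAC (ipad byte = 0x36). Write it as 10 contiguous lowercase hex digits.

3336363636

Key "lijqlw" = 6c 69 6a 71 6c 77 is 6 bytes > B = 5, so hash it first: H(key) = 05, then zero-pad to 5 bytes: K' = 05 00 00 00 00.
XOR each byte with 0x36: 05⊕36=33, 00⊕36=36, 00⊕36=36, 00⊕36=36, 00⊕36=36.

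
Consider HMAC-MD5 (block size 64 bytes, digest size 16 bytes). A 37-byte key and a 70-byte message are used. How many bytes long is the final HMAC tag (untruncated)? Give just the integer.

The tag is one MD5 digest: 16 bytes.

16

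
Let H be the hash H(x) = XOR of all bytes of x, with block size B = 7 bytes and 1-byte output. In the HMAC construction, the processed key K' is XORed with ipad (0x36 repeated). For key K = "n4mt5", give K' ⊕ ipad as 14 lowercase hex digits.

58025b42033636

Key "n4mt5" = 6e 34 6d 74 35 is 5 bytes ≤ B = 7; zero-pad to 7 bytes: K' = 6e 34 6d 74 35 00 00.
XOR each byte with 0x36: 6e⊕36=58, 34⊕36=02, 6d⊕36=5b, 74⊕36=42, 35⊕36=03, 00⊕36=36, 00⊕36=36.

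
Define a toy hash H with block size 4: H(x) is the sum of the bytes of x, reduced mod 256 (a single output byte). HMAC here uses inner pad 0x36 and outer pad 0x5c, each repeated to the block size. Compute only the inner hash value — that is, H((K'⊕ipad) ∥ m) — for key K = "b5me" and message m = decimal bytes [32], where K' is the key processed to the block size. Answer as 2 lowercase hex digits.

Key "b5me" = 62 35 6d 65 is exactly B = 4 bytes: K' = 62 35 6d 65.
K' ⊕ ipad = 54 03 5b 53.
Inner input = 54 03 5b 53 ∥ 20.
Inner hash: sum = 84+3+91+83+32 = 293; mod 256 = 37 → 25.

25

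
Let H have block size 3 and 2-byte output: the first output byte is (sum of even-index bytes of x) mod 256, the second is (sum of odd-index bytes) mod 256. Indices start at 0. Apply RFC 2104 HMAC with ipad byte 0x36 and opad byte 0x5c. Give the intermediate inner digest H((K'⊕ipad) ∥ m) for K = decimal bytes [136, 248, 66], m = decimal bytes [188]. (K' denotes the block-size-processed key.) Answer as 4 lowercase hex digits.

Key decimal bytes [136, 248, 66] = 88 f8 42 is exactly B = 3 bytes: K' = 88 f8 42.
K' ⊕ ipad = be ce 74.
Inner input = be ce 74 ∥ bc.
Inner hash: even-index sum = 306 mod 256 = 50; odd-index sum = 394 mod 256 = 138 → 32 8a.

328a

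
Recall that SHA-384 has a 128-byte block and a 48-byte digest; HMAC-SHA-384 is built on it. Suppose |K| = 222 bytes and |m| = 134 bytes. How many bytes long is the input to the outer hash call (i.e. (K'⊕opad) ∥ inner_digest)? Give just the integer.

Key is 222 > 128 bytes, so it is hashed to 48 bytes then zero-padded to 128: |K'| = 128.
Outer input = (K'⊕opad) ∥ H(inner) → 128 + 48 = 176 bytes.

176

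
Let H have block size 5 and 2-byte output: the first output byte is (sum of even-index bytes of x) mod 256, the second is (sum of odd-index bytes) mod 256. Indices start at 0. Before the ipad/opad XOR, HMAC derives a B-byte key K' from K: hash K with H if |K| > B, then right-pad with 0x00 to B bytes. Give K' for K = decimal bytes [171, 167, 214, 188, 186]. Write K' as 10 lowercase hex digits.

Key decimal bytes [171, 167, 214, 188, 186] = ab a7 d6 bc ba is exactly B = 5 bytes: K' = ab a7 d6 bc ba.

aba7d6bcba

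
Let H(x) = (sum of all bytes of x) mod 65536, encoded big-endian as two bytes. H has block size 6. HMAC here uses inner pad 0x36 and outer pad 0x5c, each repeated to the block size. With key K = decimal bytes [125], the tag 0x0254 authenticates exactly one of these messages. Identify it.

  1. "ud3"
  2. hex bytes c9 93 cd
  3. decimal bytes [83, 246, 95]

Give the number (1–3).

1

Key decimal bytes [125] = 7d is 1 byte ≤ B = 6; zero-pad to 6 bytes: K' = 7d 00 00 00 00 00.
K' ⊕ ipad = 4b 36 36 36 36 36; K' ⊕ opad = 21 5c 5c 5c 5c 5c.
m1: inner = H(4b 36 36 36 36 36 75 64 33) = 02 65; tag = H(21 5c 5c 5c 5c 5c 02 65) = 0254 ← matches
m2: inner = H(4b 36 36 36 36 36 c9 93 cd) = 03 82; tag = H(21 5c 5c 5c 5c 5c 03 82) = 0272
m3: inner = H(4b 36 36 36 36 36 53 f6 5f) = 03 01; tag = H(21 5c 5c 5c 5c 5c 03 01) = 01f1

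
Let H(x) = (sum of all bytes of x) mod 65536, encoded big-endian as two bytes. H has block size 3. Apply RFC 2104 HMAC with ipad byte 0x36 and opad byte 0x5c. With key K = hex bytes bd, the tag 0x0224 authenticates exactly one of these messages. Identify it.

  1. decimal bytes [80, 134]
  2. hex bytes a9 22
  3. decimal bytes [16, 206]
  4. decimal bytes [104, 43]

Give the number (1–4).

Key hex bytes bd is 1 byte ≤ B = 3; zero-pad to 3 bytes: K' = bd 00 00.
K' ⊕ ipad = 8b 36 36; K' ⊕ opad = e1 5c 5c.
m1: inner = H(8b 36 36 50 86) = 01 cd; tag = H(e1 5c 5c 01 cd) = 0267
m2: inner = H(8b 36 36 a9 22) = 01 c2; tag = H(e1 5c 5c 01 c2) = 025c
m3: inner = H(8b 36 36 10 ce) = 01 d5; tag = H(e1 5c 5c 01 d5) = 026f
m4: inner = H(8b 36 36 68 2b) = 01 8a; tag = H(e1 5c 5c 01 8a) = 0224 ← matches

4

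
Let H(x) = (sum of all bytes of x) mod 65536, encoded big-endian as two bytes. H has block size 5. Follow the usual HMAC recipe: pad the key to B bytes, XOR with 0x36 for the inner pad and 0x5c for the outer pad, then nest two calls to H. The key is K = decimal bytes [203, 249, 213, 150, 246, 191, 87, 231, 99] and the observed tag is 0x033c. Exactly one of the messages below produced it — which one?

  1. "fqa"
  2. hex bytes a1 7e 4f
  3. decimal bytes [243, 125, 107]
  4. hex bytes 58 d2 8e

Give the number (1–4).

Key decimal bytes [203, 249, 213, 150, 246, 191, 87, 231, 99] = cb f9 d5 96 f6 bf 57 e7 63 is 9 bytes > B = 5, so hash it first: H(key) = 06 85, then zero-pad to 5 bytes: K' = 06 85 00 00 00.
K' ⊕ ipad = 30 b3 36 36 36; K' ⊕ opad = 5a d9 5c 5c 5c.
m1: inner = H(30 b3 36 36 36 66 71 61) = 02 bd; tag = H(5a d9 5c 5c 5c 02 bd) = 0306
m2: inner = H(30 b3 36 36 36 a1 7e 4f) = 02 f3; tag = H(5a d9 5c 5c 5c 02 f3) = 033c ← matches
m3: inner = H(30 b3 36 36 36 f3 7d 6b) = 03 60; tag = H(5a d9 5c 5c 5c 03 60) = 02aa
m4: inner = H(30 b3 36 36 36 58 d2 8e) = 03 3d; tag = H(5a d9 5c 5c 5c 03 3d) = 0287

2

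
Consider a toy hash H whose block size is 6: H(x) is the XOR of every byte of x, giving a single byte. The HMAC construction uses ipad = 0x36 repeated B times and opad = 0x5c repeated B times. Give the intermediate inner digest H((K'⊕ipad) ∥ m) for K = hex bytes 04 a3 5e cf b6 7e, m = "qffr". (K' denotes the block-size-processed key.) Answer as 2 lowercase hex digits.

Key hex bytes 04 a3 5e cf b6 7e is exactly B = 6 bytes: K' = 04 a3 5e cf b6 7e.
K' ⊕ ipad = 32 95 68 f9 80 48.
Inner input = 32 95 68 f9 80 48 ∥ 71 66 66 72.
Inner hash: XOR 32⊕95⊕68⊕f9⊕80⊕48⊕71⊕66⊕66⊕72 = fd.

fd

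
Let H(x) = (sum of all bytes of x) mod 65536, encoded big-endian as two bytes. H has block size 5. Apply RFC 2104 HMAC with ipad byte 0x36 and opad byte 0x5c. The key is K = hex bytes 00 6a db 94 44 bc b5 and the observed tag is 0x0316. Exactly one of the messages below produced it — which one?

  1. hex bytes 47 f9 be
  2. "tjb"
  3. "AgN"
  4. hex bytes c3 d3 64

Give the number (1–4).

Key hex bytes 00 6a db 94 44 bc b5 is 7 bytes > B = 5, so hash it first: H(key) = 03 8e, then zero-pad to 5 bytes: K' = 03 8e 00 00 00.
K' ⊕ ipad = 35 b8 36 36 36; K' ⊕ opad = 5f d2 5c 5c 5c.
m1: inner = H(35 b8 36 36 36 47 f9 be) = 03 8d; tag = H(5f d2 5c 5c 5c 03 8d) = 02d5
m2: inner = H(35 b8 36 36 36 74 6a 62) = 02 cf; tag = H(5f d2 5c 5c 5c 02 cf) = 0316 ← matches
m3: inner = H(35 b8 36 36 36 41 67 4e) = 02 85; tag = H(5f d2 5c 5c 5c 02 85) = 02cc
m4: inner = H(35 b8 36 36 36 c3 d3 64) = 03 89; tag = H(5f d2 5c 5c 5c 03 89) = 02d1

2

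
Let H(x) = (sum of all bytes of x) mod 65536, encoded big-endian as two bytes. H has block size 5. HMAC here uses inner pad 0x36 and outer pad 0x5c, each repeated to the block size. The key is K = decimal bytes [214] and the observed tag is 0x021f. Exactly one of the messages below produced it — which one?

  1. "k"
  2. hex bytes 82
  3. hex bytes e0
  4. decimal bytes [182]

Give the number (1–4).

Key decimal bytes [214] = d6 is 1 byte ≤ B = 5; zero-pad to 5 bytes: K' = d6 00 00 00 00.
K' ⊕ ipad = e0 36 36 36 36; K' ⊕ opad = 8a 5c 5c 5c 5c.
m1: inner = H(e0 36 36 36 36 6b) = 02 23; tag = H(8a 5c 5c 5c 5c 02 23) = 021f ← matches
m2: inner = H(e0 36 36 36 36 82) = 02 3a; tag = H(8a 5c 5c 5c 5c 02 3a) = 0236
m3: inner = H(e0 36 36 36 36 e0) = 02 98; tag = H(8a 5c 5c 5c 5c 02 98) = 0294
m4: inner = H(e0 36 36 36 36 b6) = 02 6e; tag = H(8a 5c 5c 5c 5c 02 6e) = 026a

1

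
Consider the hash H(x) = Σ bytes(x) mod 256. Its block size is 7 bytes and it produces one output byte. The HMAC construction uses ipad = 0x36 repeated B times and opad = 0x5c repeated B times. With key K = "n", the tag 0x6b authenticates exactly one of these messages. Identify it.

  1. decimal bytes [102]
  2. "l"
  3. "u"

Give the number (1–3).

3

Key "n" = 6e is 1 byte ≤ B = 7; zero-pad to 7 bytes: K' = 6e 00 00 00 00 00 00.
K' ⊕ ipad = 58 36 36 36 36 36 36; K' ⊕ opad = 32 5c 5c 5c 5c 5c 5c.
m1: inner = H(58 36 36 36 36 36 36 66) = 02; tag = H(32 5c 5c 5c 5c 5c 5c 02) = 5c
m2: inner = H(58 36 36 36 36 36 36 6c) = 08; tag = H(32 5c 5c 5c 5c 5c 5c 08) = 62
m3: inner = H(58 36 36 36 36 36 36 75) = 11; tag = H(32 5c 5c 5c 5c 5c 5c 11) = 6b ← matches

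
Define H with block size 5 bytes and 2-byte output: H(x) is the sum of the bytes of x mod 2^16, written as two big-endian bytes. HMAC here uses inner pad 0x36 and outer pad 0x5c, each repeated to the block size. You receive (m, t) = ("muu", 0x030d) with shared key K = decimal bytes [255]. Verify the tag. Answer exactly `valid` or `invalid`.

Key decimal bytes [255] = ff is 1 byte ≤ B = 5; zero-pad to 5 bytes: K' = ff 00 00 00 00.
K' ⊕ ipad = c9 36 36 36 36; K' ⊕ opad = a3 5c 5c 5c 5c.
Inner hash: sum = 201+54+54+54+54+109+117+117 = 760 → 02 f8.
Outer hash (recomputed tag): sum = 163+92+92+92+92+2+248 = 781 → 03 0d.
Recomputed tag = 030d; claimed = 030d → match.

valid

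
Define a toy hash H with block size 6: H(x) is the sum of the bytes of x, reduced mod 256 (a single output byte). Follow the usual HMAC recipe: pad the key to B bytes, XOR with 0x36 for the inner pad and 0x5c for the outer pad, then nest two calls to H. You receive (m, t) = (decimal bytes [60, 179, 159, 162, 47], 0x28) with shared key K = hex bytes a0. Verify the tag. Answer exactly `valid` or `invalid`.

invalid

Key hex bytes a0 is 1 byte ≤ B = 6; zero-pad to 6 bytes: K' = a0 00 00 00 00 00.
K' ⊕ ipad = 96 36 36 36 36 36; K' ⊕ opad = fc 5c 5c 5c 5c 5c.
Inner hash: sum = 150+54+54+54+54+54+60+179+159+162+47 = 1027; mod 256 = 3 → 03.
Outer hash (recomputed tag): sum = 252+92+92+92+92+92+3 = 715; mod 256 = 203 → cb.
Recomputed tag = cb; claimed = 28 → mismatch.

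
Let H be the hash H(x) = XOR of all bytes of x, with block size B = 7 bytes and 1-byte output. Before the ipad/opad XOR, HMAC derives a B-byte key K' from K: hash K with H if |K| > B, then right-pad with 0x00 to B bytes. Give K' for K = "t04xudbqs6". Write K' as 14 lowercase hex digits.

|K| = 10 > B = 7, so first hash the key.
H(K): XOR 74⊕30⊕34⊕78⊕75⊕64⊕62⊕71⊕73⊕36 = 4f.
Zero-pad H(K) = 4f to 7 bytes: K' = 4f 00 00 00 00 00 00.

4f000000000000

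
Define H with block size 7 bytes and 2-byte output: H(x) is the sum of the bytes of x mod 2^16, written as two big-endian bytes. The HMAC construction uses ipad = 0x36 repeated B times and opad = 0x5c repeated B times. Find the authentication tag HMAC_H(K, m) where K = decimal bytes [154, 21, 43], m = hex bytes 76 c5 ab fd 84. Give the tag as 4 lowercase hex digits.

0326

Key decimal bytes [154, 21, 43] = 9a 15 2b is 3 bytes ≤ B = 7; zero-pad to 7 bytes: K' = 9a 15 2b 00 00 00 00.
K' ⊕ ipad = ac 23 1d 36 36 36 36.  K' ⊕ opad = c6 49 77 5c 5c 5c 5c.
Inner input = (K'⊕ipad) ∥ m = ac 23 1d 36 36 36 36 ∥ 76 c5 ab fd 84.
Inner hash: sum = 172+35+29+54+54+54+54+118+197+171+253+132 = 1323 → 05 2b.
Outer input = (K'⊕opad) ∥ inner = c6 49 77 5c 5c 5c 5c ∥ 05 2b.
Outer hash (tag): sum = 198+73+119+92+92+92+92+5+43 = 806 → 03 26.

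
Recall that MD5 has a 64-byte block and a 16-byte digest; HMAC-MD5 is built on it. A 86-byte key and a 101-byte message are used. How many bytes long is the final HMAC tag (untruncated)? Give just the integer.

16

The tag is one MD5 digest: 16 bytes.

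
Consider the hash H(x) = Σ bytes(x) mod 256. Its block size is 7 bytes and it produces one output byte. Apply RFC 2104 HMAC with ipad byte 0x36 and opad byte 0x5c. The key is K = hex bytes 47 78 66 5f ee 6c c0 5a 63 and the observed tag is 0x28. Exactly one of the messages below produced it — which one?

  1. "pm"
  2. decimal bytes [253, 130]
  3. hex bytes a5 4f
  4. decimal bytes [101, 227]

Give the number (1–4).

4

Key hex bytes 47 78 66 5f ee 6c c0 5a 63 is 9 bytes > B = 7, so hash it first: H(key) = 5b, then zero-pad to 7 bytes: K' = 5b 00 00 00 00 00 00.
K' ⊕ ipad = 6d 36 36 36 36 36 36; K' ⊕ opad = 07 5c 5c 5c 5c 5c 5c.
m1: inner = H(6d 36 36 36 36 36 36 70 6d) = 8e; tag = H(07 5c 5c 5c 5c 5c 5c 8e) = bd
m2: inner = H(6d 36 36 36 36 36 36 fd 82) = 30; tag = H(07 5c 5c 5c 5c 5c 5c 30) = 5f
m3: inner = H(6d 36 36 36 36 36 36 a5 4f) = a5; tag = H(07 5c 5c 5c 5c 5c 5c a5) = d4
m4: inner = H(6d 36 36 36 36 36 36 65 e3) = f9; tag = H(07 5c 5c 5c 5c 5c 5c f9) = 28 ← matches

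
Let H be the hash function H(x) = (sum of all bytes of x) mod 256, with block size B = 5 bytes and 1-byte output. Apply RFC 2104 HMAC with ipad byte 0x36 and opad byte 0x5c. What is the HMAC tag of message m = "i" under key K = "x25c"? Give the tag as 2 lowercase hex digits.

Key "x25c" = 78 32 35 63 is 4 bytes ≤ B = 5; zero-pad to 5 bytes: K' = 78 32 35 63 00.
K' ⊕ ipad = 4e 04 03 55 36.  K' ⊕ opad = 24 6e 69 3f 5c.
Inner input = (K'⊕ipad) ∥ m = 4e 04 03 55 36 ∥ 69.
Inner hash: sum = 78+4+3+85+54+105 = 329; mod 256 = 73 → 49.
Outer input = (K'⊕opad) ∥ inner = 24 6e 69 3f 5c ∥ 49.
Outer hash (tag): sum = 36+110+105+63+92+73 = 479; mod 256 = 223 → df.

df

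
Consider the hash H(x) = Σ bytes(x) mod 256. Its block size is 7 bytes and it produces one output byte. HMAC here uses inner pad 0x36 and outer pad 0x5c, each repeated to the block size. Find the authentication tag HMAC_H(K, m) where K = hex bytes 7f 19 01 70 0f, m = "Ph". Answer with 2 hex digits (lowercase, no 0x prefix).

Key hex bytes 7f 19 01 70 0f is 5 bytes ≤ B = 7; zero-pad to 7 bytes: K' = 7f 19 01 70 0f 00 00.
K' ⊕ ipad = 49 2f 37 46 39 36 36.  K' ⊕ opad = 23 45 5d 2c 53 5c 5c.
Inner input = (K'⊕ipad) ∥ m = 49 2f 37 46 39 36 36 ∥ 50 68.
Inner hash: sum = 73+47+55+70+57+54+54+80+104 = 594; mod 256 = 82 → 52.
Outer input = (K'⊕opad) ∥ inner = 23 45 5d 2c 53 5c 5c ∥ 52.
Outer hash (tag): sum = 35+69+93+44+83+92+92+82 = 590; mod 256 = 78 → 4e.

4e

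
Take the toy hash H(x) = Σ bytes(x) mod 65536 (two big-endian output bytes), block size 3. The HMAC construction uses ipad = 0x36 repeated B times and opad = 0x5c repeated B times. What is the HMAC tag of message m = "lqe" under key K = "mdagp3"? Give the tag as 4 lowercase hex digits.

Key "mdagp3" = 6d 64 61 67 70 33 is 6 bytes > B = 3, so hash it first: H(key) = 02 3c, then zero-pad to 3 bytes: K' = 02 3c 00.
K' ⊕ ipad = 34 0a 36.  K' ⊕ opad = 5e 60 5c.
Inner input = (K'⊕ipad) ∥ m = 34 0a 36 ∥ 6c 71 65.
Inner hash: sum = 52+10+54+108+113+101 = 438 → 01 b6.
Outer input = (K'⊕opad) ∥ inner = 5e 60 5c ∥ 01 b6.
Outer hash (tag): sum = 94+96+92+1+182 = 465 → 01 d1.

01d1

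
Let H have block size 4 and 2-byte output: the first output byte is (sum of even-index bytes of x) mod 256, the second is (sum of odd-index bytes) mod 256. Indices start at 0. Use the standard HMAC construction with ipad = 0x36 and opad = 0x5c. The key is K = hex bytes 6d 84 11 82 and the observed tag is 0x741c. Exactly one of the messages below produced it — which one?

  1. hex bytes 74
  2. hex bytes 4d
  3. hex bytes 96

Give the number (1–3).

Key hex bytes 6d 84 11 82 is exactly B = 4 bytes: K' = 6d 84 11 82.
K' ⊕ ipad = 5b b2 27 b4; K' ⊕ opad = 31 d8 4d de.
m1: inner = H(5b b2 27 b4 74) = f6 66; tag = H(31 d8 4d de f6 66) = 741c ← matches
m2: inner = H(5b b2 27 b4 4d) = cf 66; tag = H(31 d8 4d de cf 66) = 4d1c
m3: inner = H(5b b2 27 b4 96) = 18 66; tag = H(31 d8 4d de 18 66) = 961c

1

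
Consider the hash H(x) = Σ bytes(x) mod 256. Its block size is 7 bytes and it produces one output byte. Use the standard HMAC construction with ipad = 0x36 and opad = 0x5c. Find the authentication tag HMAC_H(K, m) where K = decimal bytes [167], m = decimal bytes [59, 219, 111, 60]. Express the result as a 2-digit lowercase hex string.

b9

Key decimal bytes [167] = a7 is 1 byte ≤ B = 7; zero-pad to 7 bytes: K' = a7 00 00 00 00 00 00.
K' ⊕ ipad = 91 36 36 36 36 36 36.  K' ⊕ opad = fb 5c 5c 5c 5c 5c 5c.
Inner input = (K'⊕ipad) ∥ m = 91 36 36 36 36 36 36 ∥ 3b db 6f 3c.
Inner hash: sum = 145+54+54+54+54+54+54+59+219+111+60 = 918; mod 256 = 150 → 96.
Outer input = (K'⊕opad) ∥ inner = fb 5c 5c 5c 5c 5c 5c ∥ 96.
Outer hash (tag): sum = 251+92+92+92+92+92+92+150 = 953; mod 256 = 185 → b9.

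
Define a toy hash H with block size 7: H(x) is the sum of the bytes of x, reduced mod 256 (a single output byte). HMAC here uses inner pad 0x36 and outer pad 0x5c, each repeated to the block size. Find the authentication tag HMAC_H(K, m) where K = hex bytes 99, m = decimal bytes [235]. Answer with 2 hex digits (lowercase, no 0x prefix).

Key hex bytes 99 is 1 byte ≤ B = 7; zero-pad to 7 bytes: K' = 99 00 00 00 00 00 00.
K' ⊕ ipad = af 36 36 36 36 36 36.  K' ⊕ opad = c5 5c 5c 5c 5c 5c 5c.
Inner input = (K'⊕ipad) ∥ m = af 36 36 36 36 36 36 ∥ eb.
Inner hash: sum = 175+54+54+54+54+54+54+235 = 734; mod 256 = 222 → de.
Outer input = (K'⊕opad) ∥ inner = c5 5c 5c 5c 5c 5c 5c ∥ de.
Outer hash (tag): sum = 197+92+92+92+92+92+92+222 = 971; mod 256 = 203 → cb.

cb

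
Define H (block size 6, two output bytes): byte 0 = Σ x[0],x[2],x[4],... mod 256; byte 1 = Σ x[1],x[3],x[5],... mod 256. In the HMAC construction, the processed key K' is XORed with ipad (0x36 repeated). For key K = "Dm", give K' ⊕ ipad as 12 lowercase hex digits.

Key "Dm" = 44 6d is 2 bytes ≤ B = 6; zero-pad to 6 bytes: K' = 44 6d 00 00 00 00.
XOR each byte with 0x36: 44⊕36=72, 6d⊕36=5b, 00⊕36=36, 00⊕36=36, 00⊕36=36, 00⊕36=36.

725b36363636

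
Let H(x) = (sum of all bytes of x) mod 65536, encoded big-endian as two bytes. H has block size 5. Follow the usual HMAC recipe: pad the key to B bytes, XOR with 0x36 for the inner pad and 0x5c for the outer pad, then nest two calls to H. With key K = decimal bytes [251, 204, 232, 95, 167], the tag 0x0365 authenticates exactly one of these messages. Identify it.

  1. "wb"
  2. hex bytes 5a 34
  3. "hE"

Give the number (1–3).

1

Key decimal bytes [251, 204, 232, 95, 167] = fb cc e8 5f a7 is exactly B = 5 bytes: K' = fb cc e8 5f a7.
K' ⊕ ipad = cd fa de 69 91; K' ⊕ opad = a7 90 b4 03 fb.
m1: inner = H(cd fa de 69 91 77 62) = 04 78; tag = H(a7 90 b4 03 fb 04 78) = 0365 ← matches
m2: inner = H(cd fa de 69 91 5a 34) = 04 2d; tag = H(a7 90 b4 03 fb 04 2d) = 031a
m3: inner = H(cd fa de 69 91 68 45) = 04 4c; tag = H(a7 90 b4 03 fb 04 4c) = 0339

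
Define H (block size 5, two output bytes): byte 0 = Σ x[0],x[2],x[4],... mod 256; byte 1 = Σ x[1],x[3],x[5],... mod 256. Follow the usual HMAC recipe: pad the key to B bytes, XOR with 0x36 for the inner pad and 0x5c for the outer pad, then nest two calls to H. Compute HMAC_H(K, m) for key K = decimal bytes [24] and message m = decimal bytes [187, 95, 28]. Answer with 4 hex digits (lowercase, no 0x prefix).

3fb1

Key decimal bytes [24] = 18 is 1 byte ≤ B = 5; zero-pad to 5 bytes: K' = 18 00 00 00 00.
K' ⊕ ipad = 2e 36 36 36 36.  K' ⊕ opad = 44 5c 5c 5c 5c.
Inner input = (K'⊕ipad) ∥ m = 2e 36 36 36 36 ∥ bb 5f 1c.
Inner hash: even-index sum = 249 mod 256 = 249; odd-index sum = 323 mod 256 = 67 → f9 43.
Outer input = (K'⊕opad) ∥ inner = 44 5c 5c 5c 5c ∥ f9 43.
Outer hash (tag): even-index sum = 319 mod 256 = 63; odd-index sum = 433 mod 256 = 177 → 3f b1.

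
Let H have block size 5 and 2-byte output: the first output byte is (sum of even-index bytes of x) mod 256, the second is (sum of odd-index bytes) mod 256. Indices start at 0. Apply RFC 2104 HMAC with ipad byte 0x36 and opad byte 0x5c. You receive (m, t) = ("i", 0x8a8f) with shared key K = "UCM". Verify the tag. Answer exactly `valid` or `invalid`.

Key "UCM" = 55 43 4d is 3 bytes ≤ B = 5; zero-pad to 5 bytes: K' = 55 43 4d 00 00.
K' ⊕ ipad = 63 75 7b 36 36; K' ⊕ opad = 09 1f 11 5c 5c.
Inner hash: even-index sum = 276 mod 256 = 20; odd-index sum = 276 mod 256 = 20 → 14 14.
Outer hash (recomputed tag): even-index sum = 138 mod 256 = 138; odd-index sum = 143 mod 256 = 143 → 8a 8f.
Recomputed tag = 8a8f; claimed = 8a8f → match.

valid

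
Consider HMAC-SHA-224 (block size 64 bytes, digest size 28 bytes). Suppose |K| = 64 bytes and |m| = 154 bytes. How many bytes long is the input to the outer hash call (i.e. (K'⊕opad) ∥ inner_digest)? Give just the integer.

92

Key is 64 ≤ 64 bytes, zero-padded: |K'| = 64.
Outer input = (K'⊕opad) ∥ H(inner) → 64 + 28 = 92 bytes.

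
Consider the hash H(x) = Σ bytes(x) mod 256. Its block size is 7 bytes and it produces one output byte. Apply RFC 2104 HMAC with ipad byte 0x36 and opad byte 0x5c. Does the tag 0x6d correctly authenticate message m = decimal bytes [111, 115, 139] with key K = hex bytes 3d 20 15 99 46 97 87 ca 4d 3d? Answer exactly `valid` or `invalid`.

valid

Key hex bytes 3d 20 15 99 46 97 87 ca 4d 3d is 10 bytes > B = 7, so hash it first: H(key) = c3, then zero-pad to 7 bytes: K' = c3 00 00 00 00 00 00.
K' ⊕ ipad = f5 36 36 36 36 36 36; K' ⊕ opad = 9f 5c 5c 5c 5c 5c 5c.
Inner hash: sum = 245+54+54+54+54+54+54+111+115+139 = 934; mod 256 = 166 → a6.
Outer hash (recomputed tag): sum = 159+92+92+92+92+92+92+166 = 877; mod 256 = 109 → 6d.
Recomputed tag = 6d; claimed = 6d → match.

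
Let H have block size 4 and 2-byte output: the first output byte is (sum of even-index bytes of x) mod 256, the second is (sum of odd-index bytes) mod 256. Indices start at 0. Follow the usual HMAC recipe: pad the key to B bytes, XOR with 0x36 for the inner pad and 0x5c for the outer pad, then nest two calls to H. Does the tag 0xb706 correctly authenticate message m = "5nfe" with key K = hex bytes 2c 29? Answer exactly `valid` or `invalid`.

Key hex bytes 2c 29 is 2 bytes ≤ B = 4; zero-pad to 4 bytes: K' = 2c 29 00 00.
K' ⊕ ipad = 1a 1f 36 36; K' ⊕ opad = 70 75 5c 5c.
Inner hash: even-index sum = 235 mod 256 = 235; odd-index sum = 296 mod 256 = 40 → eb 28.
Outer hash (recomputed tag): even-index sum = 439 mod 256 = 183; odd-index sum = 249 mod 256 = 249 → b7 f9.
Recomputed tag = b7f9; claimed = b706 → mismatch.

invalid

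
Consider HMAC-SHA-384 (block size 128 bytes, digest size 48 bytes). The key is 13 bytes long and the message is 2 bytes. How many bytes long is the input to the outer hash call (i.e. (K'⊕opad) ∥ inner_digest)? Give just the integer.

Key is 13 ≤ 128 bytes, zero-padded: |K'| = 128.
Outer input = (K'⊕opad) ∥ H(inner) → 128 + 48 = 176 bytes.

176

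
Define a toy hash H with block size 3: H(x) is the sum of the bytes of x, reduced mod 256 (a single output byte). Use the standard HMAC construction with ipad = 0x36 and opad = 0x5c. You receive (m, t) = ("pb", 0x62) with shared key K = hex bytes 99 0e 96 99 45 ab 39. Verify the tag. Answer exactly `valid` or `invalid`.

Key hex bytes 99 0e 96 99 45 ab 39 is 7 bytes > B = 3, so hash it first: H(key) = ff, then zero-pad to 3 bytes: K' = ff 00 00.
K' ⊕ ipad = c9 36 36; K' ⊕ opad = a3 5c 5c.
Inner hash: sum = 201+54+54+112+98 = 519; mod 256 = 7 → 07.
Outer hash (recomputed tag): sum = 163+92+92+7 = 354; mod 256 = 98 → 62.
Recomputed tag = 62; claimed = 62 → match.

valid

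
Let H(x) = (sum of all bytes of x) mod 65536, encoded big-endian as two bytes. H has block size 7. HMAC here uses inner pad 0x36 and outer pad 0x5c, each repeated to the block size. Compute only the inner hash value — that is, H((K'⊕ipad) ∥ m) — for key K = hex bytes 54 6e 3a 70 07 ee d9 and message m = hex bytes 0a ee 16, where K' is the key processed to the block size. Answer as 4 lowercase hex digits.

Key hex bytes 54 6e 3a 70 07 ee d9 is exactly B = 7 bytes: K' = 54 6e 3a 70 07 ee d9.
K' ⊕ ipad = 62 58 0c 46 31 d8 ef.
Inner input = 62 58 0c 46 31 d8 ef ∥ 0a ee 16.
Inner hash: sum = 98+88+12+70+49+216+239+10+238+22 = 1042 → 04 12.

0412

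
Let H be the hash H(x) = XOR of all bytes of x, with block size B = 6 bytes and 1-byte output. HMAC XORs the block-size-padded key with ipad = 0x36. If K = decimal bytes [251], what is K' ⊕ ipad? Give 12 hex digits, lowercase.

Key decimal bytes [251] = fb is 1 byte ≤ B = 6; zero-pad to 6 bytes: K' = fb 00 00 00 00 00.
XOR each byte with 0x36: fb⊕36=cd, 00⊕36=36, 00⊕36=36, 00⊕36=36, 00⊕36=36, 00⊕36=36.

cd3636363636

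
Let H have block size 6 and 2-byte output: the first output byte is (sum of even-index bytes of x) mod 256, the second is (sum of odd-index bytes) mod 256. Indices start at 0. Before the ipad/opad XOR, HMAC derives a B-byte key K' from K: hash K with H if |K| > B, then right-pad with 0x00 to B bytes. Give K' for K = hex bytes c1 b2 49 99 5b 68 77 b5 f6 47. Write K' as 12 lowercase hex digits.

d2af00000000

|K| = 10 > B = 6, so first hash the key.
H(K): even-index sum = 722 mod 256 = 210; odd-index sum = 687 mod 256 = 175 → d2 af.
Zero-pad H(K) = d2 af to 6 bytes: K' = d2 af 00 00 00 00.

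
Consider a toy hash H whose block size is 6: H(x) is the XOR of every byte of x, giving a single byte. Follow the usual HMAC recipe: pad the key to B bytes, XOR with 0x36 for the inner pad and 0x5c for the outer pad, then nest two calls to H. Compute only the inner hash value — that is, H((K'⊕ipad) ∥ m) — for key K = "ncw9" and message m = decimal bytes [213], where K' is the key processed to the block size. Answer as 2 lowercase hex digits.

Key "ncw9" = 6e 63 77 39 is 4 bytes ≤ B = 6; zero-pad to 6 bytes: K' = 6e 63 77 39 00 00.
K' ⊕ ipad = 58 55 41 0f 36 36.
Inner input = 58 55 41 0f 36 36 ∥ d5.
Inner hash: XOR 58⊕55⊕41⊕0f⊕36⊕36⊕d5 = 96.

96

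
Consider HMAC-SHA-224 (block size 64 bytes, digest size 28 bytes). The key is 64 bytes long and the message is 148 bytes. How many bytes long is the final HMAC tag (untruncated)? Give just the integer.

28

The tag is one SHA-224 digest: 28 bytes.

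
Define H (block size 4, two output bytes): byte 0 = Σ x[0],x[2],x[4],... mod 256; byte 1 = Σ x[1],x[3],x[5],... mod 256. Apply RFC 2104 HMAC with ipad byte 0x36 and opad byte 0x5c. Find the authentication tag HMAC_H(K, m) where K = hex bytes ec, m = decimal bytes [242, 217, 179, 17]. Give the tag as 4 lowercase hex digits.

Key hex bytes ec is 1 byte ≤ B = 4; zero-pad to 4 bytes: K' = ec 00 00 00.
K' ⊕ ipad = da 36 36 36.  K' ⊕ opad = b0 5c 5c 5c.
Inner input = (K'⊕ipad) ∥ m = da 36 36 36 ∥ f2 d9 b3 11.
Inner hash: even-index sum = 693 mod 256 = 181; odd-index sum = 342 mod 256 = 86 → b5 56.
Outer input = (K'⊕opad) ∥ inner = b0 5c 5c 5c ∥ b5 56.
Outer hash (tag): even-index sum = 449 mod 256 = 193; odd-index sum = 270 mod 256 = 14 → c1 0e.

c10e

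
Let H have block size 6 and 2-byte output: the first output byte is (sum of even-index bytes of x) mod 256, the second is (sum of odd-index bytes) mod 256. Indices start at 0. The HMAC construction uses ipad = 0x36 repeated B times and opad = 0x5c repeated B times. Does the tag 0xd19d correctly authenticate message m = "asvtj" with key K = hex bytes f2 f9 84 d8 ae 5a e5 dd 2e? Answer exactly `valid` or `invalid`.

Key hex bytes f2 f9 84 d8 ae 5a e5 dd 2e is 9 bytes > B = 6, so hash it first: H(key) = 37 08, then zero-pad to 6 bytes: K' = 37 08 00 00 00 00.
K' ⊕ ipad = 01 3e 36 36 36 36; K' ⊕ opad = 6b 54 5c 5c 5c 5c.
Inner hash: even-index sum = 430 mod 256 = 174; odd-index sum = 401 mod 256 = 145 → ae 91.
Outer hash (recomputed tag): even-index sum = 465 mod 256 = 209; odd-index sum = 413 mod 256 = 157 → d1 9d.
Recomputed tag = d19d; claimed = d19d → match.

valid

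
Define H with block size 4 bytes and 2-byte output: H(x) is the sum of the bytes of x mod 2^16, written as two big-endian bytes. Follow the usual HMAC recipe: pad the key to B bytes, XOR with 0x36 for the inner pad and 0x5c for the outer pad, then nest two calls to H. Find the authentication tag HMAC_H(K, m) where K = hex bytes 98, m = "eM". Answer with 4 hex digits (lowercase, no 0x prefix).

Key hex bytes 98 is 1 byte ≤ B = 4; zero-pad to 4 bytes: K' = 98 00 00 00.
K' ⊕ ipad = ae 36 36 36.  K' ⊕ opad = c4 5c 5c 5c.
Inner input = (K'⊕ipad) ∥ m = ae 36 36 36 ∥ 65 4d.
Inner hash: sum = 174+54+54+54+101+77 = 514 → 02 02.
Outer input = (K'⊕opad) ∥ inner = c4 5c 5c 5c ∥ 02 02.
Outer hash (tag): sum = 196+92+92+92+2+2 = 476 → 01 dc.

01dc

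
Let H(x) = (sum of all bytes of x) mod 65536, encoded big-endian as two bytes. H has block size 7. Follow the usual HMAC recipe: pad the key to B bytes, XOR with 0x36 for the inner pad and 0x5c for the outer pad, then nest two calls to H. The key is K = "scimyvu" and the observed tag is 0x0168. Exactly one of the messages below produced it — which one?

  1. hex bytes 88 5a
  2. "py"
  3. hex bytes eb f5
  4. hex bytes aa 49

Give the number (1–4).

4

Key "scimyvu" = 73 63 69 6d 79 76 75 is exactly B = 7 bytes: K' = 73 63 69 6d 79 76 75.
K' ⊕ ipad = 45 55 5f 5b 4f 40 43; K' ⊕ opad = 2f 3f 35 31 25 2a 29.
m1: inner = H(45 55 5f 5b 4f 40 43 88 5a) = 03 08; tag = H(2f 3f 35 31 25 2a 29 03 08) = 0157
m2: inner = H(45 55 5f 5b 4f 40 43 70 79) = 03 0f; tag = H(2f 3f 35 31 25 2a 29 03 0f) = 015e
m3: inner = H(45 55 5f 5b 4f 40 43 eb f5) = 04 06; tag = H(2f 3f 35 31 25 2a 29 04 06) = 0156
m4: inner = H(45 55 5f 5b 4f 40 43 aa 49) = 03 19; tag = H(2f 3f 35 31 25 2a 29 03 19) = 0168 ← matches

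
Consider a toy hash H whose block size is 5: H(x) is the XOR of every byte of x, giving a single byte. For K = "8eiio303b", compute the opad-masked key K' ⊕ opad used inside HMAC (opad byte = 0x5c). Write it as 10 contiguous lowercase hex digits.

Key "8eiio303b" = 38 65 69 69 6f 33 30 33 62 is 9 bytes > B = 5, so hash it first: H(key) = 60, then zero-pad to 5 bytes: K' = 60 00 00 00 00.
XOR each byte with 0x5c: 60⊕5c=3c, 00⊕5c=5c, 00⊕5c=5c, 00⊕5c=5c, 00⊕5c=5c.

3c5c5c5c5c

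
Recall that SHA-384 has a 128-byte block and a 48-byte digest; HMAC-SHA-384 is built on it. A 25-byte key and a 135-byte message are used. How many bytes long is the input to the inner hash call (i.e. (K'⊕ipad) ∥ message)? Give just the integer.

263

Key is 25 ≤ 128 bytes, zero-padded: |K'| = 128.
Inner input = (K'⊕ipad) ∥ m → 128 + 135 = 263 bytes.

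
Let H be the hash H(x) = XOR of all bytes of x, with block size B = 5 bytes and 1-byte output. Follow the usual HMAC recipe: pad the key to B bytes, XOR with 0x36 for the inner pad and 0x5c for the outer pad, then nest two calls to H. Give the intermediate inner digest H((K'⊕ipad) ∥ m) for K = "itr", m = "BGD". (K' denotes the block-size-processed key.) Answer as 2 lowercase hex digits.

18

Key "itr" = 69 74 72 is 3 bytes ≤ B = 5; zero-pad to 5 bytes: K' = 69 74 72 00 00.
K' ⊕ ipad = 5f 42 44 36 36.
Inner input = 5f 42 44 36 36 ∥ 42 47 44.
Inner hash: XOR 5f⊕42⊕44⊕36⊕36⊕42⊕47⊕44 = 18.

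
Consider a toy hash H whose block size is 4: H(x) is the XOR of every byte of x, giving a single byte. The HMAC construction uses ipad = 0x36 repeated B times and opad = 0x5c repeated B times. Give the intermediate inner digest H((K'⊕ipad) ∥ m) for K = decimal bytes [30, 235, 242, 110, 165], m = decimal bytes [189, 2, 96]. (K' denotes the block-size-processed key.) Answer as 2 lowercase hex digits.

13

Key decimal bytes [30, 235, 242, 110, 165] = 1e eb f2 6e a5 is 5 bytes > B = 4, so hash it first: H(key) = cc, then zero-pad to 4 bytes: K' = cc 00 00 00.
K' ⊕ ipad = fa 36 36 36.
Inner input = fa 36 36 36 ∥ bd 02 60.
Inner hash: XOR fa⊕36⊕36⊕36⊕bd⊕02⊕60 = 13.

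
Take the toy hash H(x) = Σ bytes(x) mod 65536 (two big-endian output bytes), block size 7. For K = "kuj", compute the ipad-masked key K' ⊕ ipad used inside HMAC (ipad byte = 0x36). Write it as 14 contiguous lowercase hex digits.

Key "kuj" = 6b 75 6a is 3 bytes ≤ B = 7; zero-pad to 7 bytes: K' = 6b 75 6a 00 00 00 00.
XOR each byte with 0x36: 6b⊕36=5d, 75⊕36=43, 6a⊕36=5c, 00⊕36=36, 00⊕36=36, 00⊕36=36, 00⊕36=36.

5d435c36363636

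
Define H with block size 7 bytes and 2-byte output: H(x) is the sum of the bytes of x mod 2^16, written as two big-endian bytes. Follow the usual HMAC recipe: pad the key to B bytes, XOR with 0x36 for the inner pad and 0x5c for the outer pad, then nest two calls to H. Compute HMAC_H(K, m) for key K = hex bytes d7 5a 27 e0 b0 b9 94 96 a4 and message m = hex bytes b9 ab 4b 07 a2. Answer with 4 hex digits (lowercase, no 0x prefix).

034d

Key hex bytes d7 5a 27 e0 b0 b9 94 96 a4 is 9 bytes > B = 7, so hash it first: H(key) = 05 6f, then zero-pad to 7 bytes: K' = 05 6f 00 00 00 00 00.
K' ⊕ ipad = 33 59 36 36 36 36 36.  K' ⊕ opad = 59 33 5c 5c 5c 5c 5c.
Inner input = (K'⊕ipad) ∥ m = 33 59 36 36 36 36 36 ∥ b9 ab 4b 07 a2.
Inner hash: sum = 51+89+54+54+54+54+54+185+171+75+7+162 = 1010 → 03 f2.
Outer input = (K'⊕opad) ∥ inner = 59 33 5c 5c 5c 5c 5c ∥ 03 f2.
Outer hash (tag): sum = 89+51+92+92+92+92+92+3+242 = 845 → 03 4d.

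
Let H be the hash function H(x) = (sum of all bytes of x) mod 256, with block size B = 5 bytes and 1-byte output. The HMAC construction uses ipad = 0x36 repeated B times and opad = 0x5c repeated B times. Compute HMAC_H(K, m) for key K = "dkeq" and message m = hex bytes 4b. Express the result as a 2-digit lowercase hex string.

Key "dkeq" = 64 6b 65 71 is 4 bytes ≤ B = 5; zero-pad to 5 bytes: K' = 64 6b 65 71 00.
K' ⊕ ipad = 52 5d 53 47 36.  K' ⊕ opad = 38 37 39 2d 5c.
Inner input = (K'⊕ipad) ∥ m = 52 5d 53 47 36 ∥ 4b.
Inner hash: sum = 82+93+83+71+54+75 = 458; mod 256 = 202 → ca.
Outer input = (K'⊕opad) ∥ inner = 38 37 39 2d 5c ∥ ca.
Outer hash (tag): sum = 56+55+57+45+92+202 = 507; mod 256 = 251 → fb.

fb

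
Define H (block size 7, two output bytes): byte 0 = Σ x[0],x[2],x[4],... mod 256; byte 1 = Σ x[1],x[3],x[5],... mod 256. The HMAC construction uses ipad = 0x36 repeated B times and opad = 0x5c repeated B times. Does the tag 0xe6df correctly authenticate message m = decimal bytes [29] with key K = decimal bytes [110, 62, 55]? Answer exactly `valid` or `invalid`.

Key decimal bytes [110, 62, 55] = 6e 3e 37 is 3 bytes ≤ B = 7; zero-pad to 7 bytes: K' = 6e 3e 37 00 00 00 00.
K' ⊕ ipad = 58 08 01 36 36 36 36; K' ⊕ opad = 32 62 6b 5c 5c 5c 5c.
Inner hash: even-index sum = 197 mod 256 = 197; odd-index sum = 145 mod 256 = 145 → c5 91.
Outer hash (recomputed tag): even-index sum = 486 mod 256 = 230; odd-index sum = 479 mod 256 = 223 → e6 df.
Recomputed tag = e6df; claimed = e6df → match.

valid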